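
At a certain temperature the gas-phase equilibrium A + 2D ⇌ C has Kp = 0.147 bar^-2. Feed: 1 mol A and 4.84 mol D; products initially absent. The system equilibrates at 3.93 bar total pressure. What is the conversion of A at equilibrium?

X = 0.584

Let X = conversion of A (basis 1 mol A); extent of reaction ξ = X.
Moles: n_A = 1 − X; n_D = 4.84 − 2X; n_C = X.
Total moles n_T = 5.84 − 2X.
Mole fractions y_i = n_i/n_T; Kp = p_C / (p_A p_D^2) with p_i = y_i·P.
Substituting and setting equal to 0.147 bar^-2 gives a polynomial in X; the root in (0,1) is X = 0.584.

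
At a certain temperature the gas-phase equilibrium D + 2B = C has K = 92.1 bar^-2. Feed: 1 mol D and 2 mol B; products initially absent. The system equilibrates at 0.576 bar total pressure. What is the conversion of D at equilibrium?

X = 0.761

Basis: 1 mol D initially; let X = conversion of D. Extent ξ = X.
Species balance: n_D = 1 − X; n_B = 2 − 2X; n_C = X.
Summing: n_T = 3 − 2X.
Mole fractions y_i = n_i/n_T; K = p_C / (p_D p_B^2) with p_i = y_i·P.
Setting this equal to 92.1 bar^-2 and taking the physical root (0 < X < 1) gives X = 0.761.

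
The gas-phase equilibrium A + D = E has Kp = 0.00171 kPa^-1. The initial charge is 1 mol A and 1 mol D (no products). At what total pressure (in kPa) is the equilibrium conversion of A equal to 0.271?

Take 1 mol A as basis and let X be its fractional conversion, so ξ = X.
At extent ξ: n_A = 1 − X; n_D = 1 − X; n_E = X.
Summing: n_T = 2 − X.
Kp = p_E / (p_A p_D) with p_i = (n_i/n_T)·P.
At X = 0.271: the mole-fraction product g(X) = Π y_i^ν_i = 0.8817. Since Kp = g(X)·P^{-1}, P = (g/Kp)^(1/1) = (0.8817/0.00171)^(1/1) = 516 kPa.

P = 516 kPa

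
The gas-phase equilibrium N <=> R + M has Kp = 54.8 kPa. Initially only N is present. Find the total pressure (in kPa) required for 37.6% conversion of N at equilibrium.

P = 333 kPa

Basis: 1 mol N initially; let X = conversion of N. Extent ξ = X.
Mole table: n_N = 1 − X; n_R = X; n_M = X.
Total moles n_T = 1 + X.
Kp = p_R p_M / (p_N) with p_i = (n_i/n_T)·P.
At X = 0.376: the mole-fraction product g(X) = Π y_i^ν_i = 0.1647. Since Kp = g(X)·P^{1}, P = (Kp/g)^(1/1) = (54.8/0.1647)^(1/1) = 333 kPa.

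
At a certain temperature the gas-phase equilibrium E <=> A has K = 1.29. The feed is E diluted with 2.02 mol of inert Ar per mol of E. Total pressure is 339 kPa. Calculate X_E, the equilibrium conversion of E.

Take 1 mol E as basis and let X be its fractional conversion, so ξ = X.
Moles: n_E = 1 − X; n_A = X; n_I = 2.02 (inert).
Since Δν = 0, n_T = 3.02 throughout.
Mole fractions y_i = n_i/n_T; K = p_A / (p_E) with p_i = y_i·P.
Equating to 1.29 and solving on 0 < X < 1: X = 0.563.

X = 0.563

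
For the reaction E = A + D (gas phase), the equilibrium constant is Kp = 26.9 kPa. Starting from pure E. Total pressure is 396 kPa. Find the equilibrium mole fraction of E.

y_E = 0.597

Basis: 1 mol E initially; let X = conversion of E. Extent ξ = X.
Species balance: n_E = 1 − X; n_A = X; n_D = X.
Total moles n_T = 1 + X.
Mole fractions y_i = n_i/n_T; Kp = p_A p_D / (p_E) with p_i = y_i·P.
This yields a degree-2 equation in X; solving on (0,1), X = 0.252.
Then n_E = 0.748, n_T = 1.25, so y_E = 0.597.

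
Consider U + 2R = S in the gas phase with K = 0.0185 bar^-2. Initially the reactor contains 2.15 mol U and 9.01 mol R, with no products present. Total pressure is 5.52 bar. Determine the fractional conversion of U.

X = 0.258

Take 2.15 mol U as basis and let X be its fractional conversion, so ξ = 2.15X.
Moles: n_U = 2.15 − 2.15X; n_R = 9.01 − 4.3X; n_S = 2.15X.
Total moles n_T = 11.2 − 4.3X.
y_i = n_i/n_T, p_i = y_i·P. K = p_S / (p_U p_R^2).
This yields a degree-3 equation in X; solving on (0,1), X = 0.258.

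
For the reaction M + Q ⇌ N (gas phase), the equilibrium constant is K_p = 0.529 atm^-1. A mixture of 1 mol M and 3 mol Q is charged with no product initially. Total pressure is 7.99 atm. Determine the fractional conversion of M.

Let X = conversion of M (basis 1 mol M); extent of reaction ξ = X.
Mole table: n_M = 1 − X; n_Q = 3 − X; n_N = X.
Total moles n_T = 4 − X.
y_i = n_i/n_T, p_i = y_i·P. K_p = p_N / (p_M p_Q).
Substituting and setting equal to 0.529 atm^-1 gives a polynomial in X; the root in (0,1) is X = 0.745.

X = 0.745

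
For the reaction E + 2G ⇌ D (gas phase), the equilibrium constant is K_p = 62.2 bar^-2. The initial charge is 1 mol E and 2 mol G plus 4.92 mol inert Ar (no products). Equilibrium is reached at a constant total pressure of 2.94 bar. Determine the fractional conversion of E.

Take 1 mol E as basis and let X be its fractional conversion, so ξ = X.
Species balance: n_E = 1 − X; n_G = 2 − 2X; n_D = X; n_I = 4.92 (inert).
Total moles n_T = 7.92 − 2X.
Mole fractions y_i = n_i/n_T; K_p = p_D / (p_E p_G^2) with p_i = y_i·P.
Setting this equal to 62.2 bar^-2 and taking the physical root (0 < X < 1) gives X = 0.756.

X = 0.756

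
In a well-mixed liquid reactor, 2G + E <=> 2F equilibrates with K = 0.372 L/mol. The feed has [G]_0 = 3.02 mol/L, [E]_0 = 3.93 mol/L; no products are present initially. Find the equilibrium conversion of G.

X = 0.520

Let X = conversion of G; extent ξ = 3.02X/2 mol/L.
Concentrations: [G] = 3.02 − 3.02X; [E] = 3.93 − 1.51X; [F] = 3.02X.
K = [F]^2 / ([G]^2 [E]).
Solving K = 0.372 for X ∈ (0,1): X = 0.520.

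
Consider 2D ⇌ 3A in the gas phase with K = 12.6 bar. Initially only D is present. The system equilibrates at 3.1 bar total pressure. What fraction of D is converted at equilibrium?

Basis: 1 mol D initially; let X = conversion of D. Extent ξ = 0.5X.
Moles: n_D = 1 − X; n_A = 1.5X.
Total moles n_T = 1 + 0.5X.
Mole fractions y_i = n_i/n_T; K = p_A^3 / (p_D^2) with p_i = y_i·P.
Substituting and setting equal to 12.6 bar gives a polynomial in X; the root in (0,1) is X = 0.615.

X = 0.615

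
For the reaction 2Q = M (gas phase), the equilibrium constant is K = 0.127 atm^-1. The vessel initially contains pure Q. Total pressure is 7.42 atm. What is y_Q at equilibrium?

y_Q = 0.628

Let X = conversion of Q (basis 1 mol Q); extent of reaction ξ = 0.5X.
Species balance: n_Q = 1 − X; n_M = 0.5X.
n_T = Σnᵢ = 1 − 0.5X.
With p_i = (n_i/n_T)P, K = p_M / (p_Q^2).
This yields a degree-2 equation in X; solving on (0,1), X = 0.542.
Then n_Q = 0.458, n_T = 0.729, so y_Q = 0.628.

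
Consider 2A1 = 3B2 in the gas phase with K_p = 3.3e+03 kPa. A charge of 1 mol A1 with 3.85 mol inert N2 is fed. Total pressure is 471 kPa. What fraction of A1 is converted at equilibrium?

X = 0.788

Take 1 mol A1 as basis and let X be its fractional conversion, so ξ = 0.5X.
Mole table: n_A1 = 1 − X; n_B2 = 1.5X; n_I = 3.85 (inert).
n_T = Σnᵢ = 4.85 + 0.5X.
y_i = n_i/n_T, p_i = y_i·P. K_p = p_B2^3 / (p_A1^2).
Setting this equal to 3.3e+03 kPa and taking the physical root (0 < X < 1) gives X = 0.788.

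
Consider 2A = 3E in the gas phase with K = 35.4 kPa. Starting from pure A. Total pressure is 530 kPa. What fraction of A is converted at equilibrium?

X = 0.235

Take 1 mol A as basis and let X be its fractional conversion, so ξ = 0.5X.
Mole table: n_A = 1 − X; n_E = 1.5X.
n_T = Σnᵢ = 1 + 0.5X.
Mole fractions y_i = n_i/n_T; K = p_E^3 / (p_A^2) with p_i = y_i·P.
Equating to 35.4 kPa and solving on 0 < X < 1: X = 0.235.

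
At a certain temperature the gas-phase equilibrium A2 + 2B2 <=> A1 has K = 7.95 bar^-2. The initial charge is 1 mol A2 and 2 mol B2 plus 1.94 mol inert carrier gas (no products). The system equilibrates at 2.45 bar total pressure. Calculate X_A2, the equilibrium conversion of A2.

X = 0.644

Let X = conversion of A2 (basis 1 mol A2); extent of reaction ξ = X.
Species balance: n_A2 = 1 − X; n_B2 = 2 − 2X; n_A1 = X; n_I = 1.94 (inert).
Summing: n_T = 4.94 − 2X.
With p_i = (n_i/n_T)P, K = p_A1 / (p_A2 p_B2^2).
This yields a degree-3 equation in X; solving on (0,1), X = 0.644.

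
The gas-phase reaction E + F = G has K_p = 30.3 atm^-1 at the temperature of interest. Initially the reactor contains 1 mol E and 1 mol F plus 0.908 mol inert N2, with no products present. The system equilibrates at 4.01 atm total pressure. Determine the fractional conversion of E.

X = 0.879

Take 1 mol E as basis and let X be its fractional conversion, so ξ = X.
Moles: n_E = 1 − X; n_F = 1 − X; n_G = X; n_I = 0.908 (inert).
n_T = Σnᵢ = 2.91 − X.
y_i = n_i/n_T, p_i = y_i·P. K_p = p_G / (p_E p_F).
Setting this equal to 30.3 atm^-1 and taking the physical root (0 < X < 1) gives X = 0.879.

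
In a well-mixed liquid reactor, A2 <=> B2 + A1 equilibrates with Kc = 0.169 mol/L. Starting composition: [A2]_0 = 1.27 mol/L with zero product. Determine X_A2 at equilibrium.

X = 0.304

Let X = conversion of A2; extent ξ = 1.27·X mol/L.
Concentrations: [A2] = 1.27 − 1.27X; [B2] = 1.27X; [A1] = 1.27X.
Kc = [B2] [A1] / ([A2]).
This equals 0.169 at X = 0.304 (the root in 0 < X < 1).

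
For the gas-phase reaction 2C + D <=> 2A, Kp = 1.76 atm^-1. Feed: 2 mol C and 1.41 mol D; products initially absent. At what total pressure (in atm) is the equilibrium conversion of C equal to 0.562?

P = 3.14 atm

Basis: 2 mol C initially; let X = conversion of C. Extent ξ = X.
Mole table: n_C = 2 − 2X; n_D = 1.41 − X; n_A = 2X.
n_T = Σnᵢ = 3.41 − X.
Kp = p_A^2 / (p_C^2 p_D) with p_i = (n_i/n_T)·P.
At X = 0.562: the mole-fraction product g(X) = Π y_i^ν_i = 5.529. Since Kp = g(X)·P^{-1}, P = (g/Kp)^(1/1) = (5.529/1.76)^(1/1) = 3.14 atm.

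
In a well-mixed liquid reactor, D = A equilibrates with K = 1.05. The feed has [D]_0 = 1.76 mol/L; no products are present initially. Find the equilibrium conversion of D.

X = 0.512

Let X = conversion of D; extent ξ = 1.76·X mol/L.
Concentrations: [D] = 1.76 − 1.76X; [A] = 1.76X.
K = [A] / ([D]).
This equals 1.05 at X = 0.512 (the root in 0 < X < 1).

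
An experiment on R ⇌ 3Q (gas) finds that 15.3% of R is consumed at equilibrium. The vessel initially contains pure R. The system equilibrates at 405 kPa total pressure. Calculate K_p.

Let X = conversion of R (basis 1 mol R); extent of reaction ξ = X.
Species balance: n_R = 1 − X; n_Q = 3X.
n_T = Σnᵢ = 1 + 2X.
At X = 0.153: n_R = 0.847, n_Q = 0.459, n_T = 1.31.
p_i = (n_i/n_T)·P. K_p = p_Q^3 / (p_R) = 1.1e+04 kPa^2.

K_p = 1.1e+04 kPa^2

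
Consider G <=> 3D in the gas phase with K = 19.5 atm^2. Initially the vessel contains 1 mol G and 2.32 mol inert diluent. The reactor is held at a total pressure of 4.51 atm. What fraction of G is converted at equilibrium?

Basis: 1 mol G initially; let X = conversion of G. Extent ξ = X.
Mole table: n_G = 1 − X; n_D = 3X; n_I = 2.32 (inert).
Summing: n_T = 3.32 + 2X.
With p_i = (n_i/n_T)P, K = p_D^3 / (p_G).
This yields a degree-3 equation in X; solving on (0,1), X = 0.645.

X = 0.645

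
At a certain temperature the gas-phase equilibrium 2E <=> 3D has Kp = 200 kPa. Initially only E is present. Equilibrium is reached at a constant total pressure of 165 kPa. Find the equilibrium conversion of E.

X = 0.489

Take 1 mol E as basis and let X be its fractional conversion, so ξ = 0.5X.
Species balance: n_E = 1 − X; n_D = 1.5X.
Summing: n_T = 1 + 0.5X.
Mole fractions y_i = n_i/n_T; Kp = p_D^3 / (p_E^2) with p_i = y_i·P.
Equating to 200 kPa and solving on 0 < X < 1: X = 0.489.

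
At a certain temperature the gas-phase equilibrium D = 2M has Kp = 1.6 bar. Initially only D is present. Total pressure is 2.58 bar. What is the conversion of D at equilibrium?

X = 0.366

Let X = conversion of D (basis 1 mol D); extent of reaction ξ = X.
Mole table: n_D = 1 − X; n_M = 2X.
Summing: n_T = 1 + X.
y_i = n_i/n_T, p_i = y_i·P. Kp = p_M^2 / (p_D).
Substituting and setting equal to 1.6 bar gives a polynomial in X; the root in (0,1) is X = 0.366.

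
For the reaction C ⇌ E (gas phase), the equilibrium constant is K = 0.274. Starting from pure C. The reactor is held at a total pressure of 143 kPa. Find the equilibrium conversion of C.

Let X = conversion of C (basis 1 mol C); extent of reaction ξ = X.
At extent ξ: n_C = 1 − X; n_E = X.
Total moles n_T = 1 (Δν = 0, constant).
With p_i = (n_i/n_T)P, K = p_E / (p_C).
Substituting and setting equal to 0.274 gives a polynomial in X; the root in (0,1) is X = 0.215.

X = 0.215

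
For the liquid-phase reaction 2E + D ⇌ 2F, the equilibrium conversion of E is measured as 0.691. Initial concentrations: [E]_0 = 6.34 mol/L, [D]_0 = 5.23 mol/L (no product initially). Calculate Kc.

Kc = 1.65 L/mol

Let X = conversion of E.
Concentrations: [E] = 6.34 − 6.34X; [D] = 5.23 − 3.17X; [F] = 6.34X.
At X = 0.691: [E] = 1.96, [D] = 3.04, [F] = 4.38.
Kc = [F]^2 / ([E]^2 [D]) = 1.65 L/mol.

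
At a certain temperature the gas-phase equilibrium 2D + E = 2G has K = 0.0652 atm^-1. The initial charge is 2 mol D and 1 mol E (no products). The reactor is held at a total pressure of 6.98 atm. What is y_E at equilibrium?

Basis: 2 mol D initially; let X = conversion of D. Extent ξ = X.
Moles: n_D = 2 − 2X; n_E = 1 − X; n_G = 2X.
Total moles n_T = 3 − X.
y_i = n_i/n_T, p_i = y_i·P. K = p_G^2 / (p_D^2 p_E).
Setting this equal to 0.0652 atm^-1 and taking the physical root (0 < X < 1) gives X = 0.260.
Then n_E = 0.74, n_T = 2.74, so y_E = 0.270.

y_E = 0.270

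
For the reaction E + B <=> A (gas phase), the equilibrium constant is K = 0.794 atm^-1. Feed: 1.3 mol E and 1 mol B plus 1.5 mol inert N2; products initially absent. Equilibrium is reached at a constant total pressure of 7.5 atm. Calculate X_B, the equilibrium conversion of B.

X = 0.573

Take 1 mol B as basis and let X be its fractional conversion, so ξ = X.
Moles: n_E = 1.3 − X; n_B = 1 − X; n_A = X; n_I = 1.5 (inert).
Summing: n_T = 3.8 − X.
Mole fractions y_i = n_i/n_T; K = p_A / (p_E p_B) with p_i = y_i·P.
Substituting and setting equal to 0.794 atm^-1 gives a polynomial in X; the root in (0,1) is X = 0.573.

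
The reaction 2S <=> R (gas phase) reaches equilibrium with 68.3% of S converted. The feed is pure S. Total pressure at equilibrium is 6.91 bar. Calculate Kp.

Kp = 0.324 bar^-1

Let X = conversion of S (basis 1 mol S); extent of reaction ξ = 0.5X.
At extent ξ: n_S = 1 − X; n_R = 0.5X.
n_T = Σnᵢ = 1 − 0.5X.
At X = 0.683: n_S = 0.317, n_R = 0.342, n_T = 0.658.
p_i = (n_i/n_T)·P. Kp = p_R / (p_S^2) = 0.324 bar^-1.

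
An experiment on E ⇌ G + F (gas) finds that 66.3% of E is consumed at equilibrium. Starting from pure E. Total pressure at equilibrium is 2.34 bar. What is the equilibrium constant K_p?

K_p = 1.84 bar

Take 1 mol E as basis and let X be its fractional conversion, so ξ = X.
Mole table: n_E = 1 − X; n_G = X; n_F = X.
n_T = Σnᵢ = 1 + X.
At X = 0.663: n_E = 0.337, n_G = 0.663, n_F = 0.663, n_T = 1.66.
p_i = (n_i/n_T)·P. K_p = p_G p_F / (p_E) = 1.84 bar.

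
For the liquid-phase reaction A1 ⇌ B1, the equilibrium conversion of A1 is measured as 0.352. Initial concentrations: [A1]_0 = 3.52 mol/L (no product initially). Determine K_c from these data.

Let X = conversion of A1.
Concentrations: [A1] = 3.52 − 3.52X; [B1] = 3.52X.
At X = 0.352: [A1] = 2.28, [B1] = 1.24.
K_c = [B1] / ([A1]) = 0.543.

K_c = 0.543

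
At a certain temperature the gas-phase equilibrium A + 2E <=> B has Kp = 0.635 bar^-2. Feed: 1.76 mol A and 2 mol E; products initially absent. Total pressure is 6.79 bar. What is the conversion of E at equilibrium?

Basis: 2 mol E initially; let X = conversion of E. Extent ξ = X.
Species balance: n_A = 1.76 − X; n_E = 2 − 2X; n_B = X.
n_T = Σnᵢ = 3.76 − 2X.
y_i = n_i/n_T, p_i = y_i·P. Kp = p_B / (p_A p_E^2).
This yields a degree-3 equation in X; solving on (0,1), X = 0.817.

X = 0.817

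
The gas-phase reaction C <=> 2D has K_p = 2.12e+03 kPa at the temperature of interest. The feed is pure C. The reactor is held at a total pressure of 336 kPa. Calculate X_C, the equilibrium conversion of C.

Basis: 1 mol C initially; let X = conversion of C. Extent ξ = X.
Moles: n_C = 1 − X; n_D = 2X.
n_T = Σnᵢ = 1 + X.
y_i = n_i/n_T, p_i = y_i·P. K_p = p_D^2 / (p_C).
This yields a degree-2 equation in X; solving on (0,1), X = 0.782.

X = 0.782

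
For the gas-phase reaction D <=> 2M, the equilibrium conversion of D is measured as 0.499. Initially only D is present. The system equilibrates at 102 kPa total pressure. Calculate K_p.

K_p = 135 kPa

Let X = conversion of D (basis 1 mol D); extent of reaction ξ = X.
At extent ξ: n_D = 1 − X; n_M = 2X.
Total moles n_T = 1 + X.
At X = 0.499: n_D = 0.501, n_M = 0.998, n_T = 1.5.
p_i = (n_i/n_T)·P. K_p = p_M^2 / (p_D) = 135 kPa.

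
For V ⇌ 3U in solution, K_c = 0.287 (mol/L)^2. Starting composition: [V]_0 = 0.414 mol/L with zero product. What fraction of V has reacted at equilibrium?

Let X = conversion of V; extent ξ = 0.414·X mol/L.
Concentrations: [V] = 0.414 − 0.414X; [U] = 1.24X.
K_c = [U]^3 / ([V]).
Equating to 0.287 (mol/L)^2: the physical root is X = 0.344.

X = 0.344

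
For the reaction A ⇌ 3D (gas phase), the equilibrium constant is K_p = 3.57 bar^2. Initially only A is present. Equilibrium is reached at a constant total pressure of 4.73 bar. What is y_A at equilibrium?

Take 1 mol A as basis and let X be its fractional conversion, so ξ = X.
Mole table: n_A = 1 − X; n_D = 3X.
Summing: n_T = 1 + 2X.
Mole fractions y_i = n_i/n_T; K_p = p_D^3 / (p_A) with p_i = y_i·P.
Equating to 3.57 bar^2 and solving on 0 < X < 1: X = 0.211.
Then n_A = 0.789, n_T = 1.42, so y_A = 0.554.

y_A = 0.554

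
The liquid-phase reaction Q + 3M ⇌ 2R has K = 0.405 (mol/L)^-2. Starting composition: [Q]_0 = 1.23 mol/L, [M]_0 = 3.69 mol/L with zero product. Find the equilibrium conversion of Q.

Let X = conversion of Q; extent ξ = 1.23·X mol/L.
Concentrations: [Q] = 1.23 − 1.23X; [M] = 3.69 − 3.69X; [R] = 2.46X.
K = [R]^2 / ([Q] [M]^3).
Equating to 0.405 (mol/L)^-2: the physical root is X = 0.503.

X = 0.503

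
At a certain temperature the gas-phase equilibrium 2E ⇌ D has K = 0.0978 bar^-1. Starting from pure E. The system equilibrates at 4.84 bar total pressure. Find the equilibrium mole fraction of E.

y_E = 0.740

Let X = conversion of E (basis 1 mol E); extent of reaction ξ = 0.5X.
At extent ξ: n_E = 1 − X; n_D = 0.5X.
n_T = Σnᵢ = 1 − 0.5X.
With p_i = (n_i/n_T)P, K = p_D / (p_E^2).
Equating to 0.0978 bar^-1 and solving on 0 < X < 1: X = 0.412.
Then n_E = 0.588, n_T = 0.794, so y_E = 0.740.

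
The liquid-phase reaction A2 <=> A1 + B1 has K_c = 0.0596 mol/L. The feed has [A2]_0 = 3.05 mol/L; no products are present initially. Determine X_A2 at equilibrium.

X = 0.130

Let X = conversion of A2; extent ξ = 3.05·X mol/L.
Concentrations: [A2] = 3.05 − 3.05X; [A1] = 3.05X; [B1] = 3.05X.
K_c = [A1] [B1] / ([A2]).
This equals 0.0596 at X = 0.130 (the root in 0 < X < 1).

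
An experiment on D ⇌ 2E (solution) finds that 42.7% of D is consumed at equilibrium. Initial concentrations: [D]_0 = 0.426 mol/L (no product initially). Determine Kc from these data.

Kc = 0.542 mol/L

Let X = conversion of D.
Concentrations: [D] = 0.426 − 0.426X; [E] = 0.852X.
At X = 0.427: [D] = 0.244, [E] = 0.364.
Kc = [E]^2 / ([D]) = 0.542 mol/L.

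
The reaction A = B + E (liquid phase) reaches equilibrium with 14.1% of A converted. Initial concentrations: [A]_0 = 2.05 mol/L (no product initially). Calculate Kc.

Let X = conversion of A.
Concentrations: [A] = 2.05 − 2.05X; [B] = 2.05X; [E] = 2.05X.
At X = 0.141: [A] = 1.76, [B] = 0.289, [E] = 0.289.
Kc = [B] [E] / ([A]) = 0.0474 mol/L.

Kc = 0.0474 mol/L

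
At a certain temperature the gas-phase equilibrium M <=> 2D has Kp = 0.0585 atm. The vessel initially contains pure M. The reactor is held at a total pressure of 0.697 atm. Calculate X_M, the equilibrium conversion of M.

Basis: 1 mol M initially; let X = conversion of M. Extent ξ = X.
Moles: n_M = 1 − X; n_D = 2X.
n_T = Σnᵢ = 1 + X.
y_i = n_i/n_T, p_i = y_i·P. Kp = p_D^2 / (p_M).
This yields a degree-2 equation in X; solving on (0,1), X = 0.143.

X = 0.143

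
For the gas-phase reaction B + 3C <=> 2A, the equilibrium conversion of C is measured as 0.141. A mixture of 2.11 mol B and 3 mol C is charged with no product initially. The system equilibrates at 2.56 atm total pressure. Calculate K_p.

K_p = 0.00839 atm^-2

Take 3 mol C as basis and let X be its fractional conversion, so ξ = X.
Mole table: n_B = 2.11 − X; n_C = 3 − 3X; n_A = 2X.
n_T = Σnᵢ = 5.11 − 2X.
At X = 0.141: n_B = 1.97, n_C = 2.58, n_A = 0.282, n_T = 4.83.
p_i = (n_i/n_T)·P. K_p = p_A^2 / (p_B p_C^3) = 0.00839 atm^-2.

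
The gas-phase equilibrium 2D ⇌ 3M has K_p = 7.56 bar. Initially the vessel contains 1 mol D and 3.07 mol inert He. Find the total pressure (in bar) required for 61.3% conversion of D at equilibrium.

Let X = conversion of D (basis 1 mol D); extent of reaction ξ = 0.5X.
At extent ξ: n_D = 1 − X; n_M = 1.5X; n_I = 3.07 (inert).
Summing: n_T = 4.07 + 0.5X.
K_p = p_M^3 / (p_D^2) with p_i = (n_i/n_T)·P.
At X = 0.613: the mole-fraction product g(X) = Π y_i^ν_i = 1.186. Since K_p = g(X)·P^{1}, P = (K_p/g)^(1/1) = (7.56/1.186)^(1/1) = 6.37 bar.

P = 6.37 bar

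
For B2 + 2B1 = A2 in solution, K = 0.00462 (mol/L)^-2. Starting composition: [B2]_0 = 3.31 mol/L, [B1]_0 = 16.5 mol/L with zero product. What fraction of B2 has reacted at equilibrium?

X = 0.456

Let X = conversion of B2; extent ξ = 3.31·X mol/L.
Concentrations: [B2] = 3.31 − 3.31X; [B1] = 16.5 − 6.62X; [A2] = 3.31X.
K = [A2] / ([B2] [B1]^2).
Equating to 0.00462 (mol/L)^-2: the physical root is X = 0.456.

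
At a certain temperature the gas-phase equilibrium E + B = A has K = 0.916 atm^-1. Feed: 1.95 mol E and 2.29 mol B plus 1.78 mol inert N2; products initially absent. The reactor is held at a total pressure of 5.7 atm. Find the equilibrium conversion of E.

Take 1.95 mol E as basis and let X be its fractional conversion, so ξ = 1.95X.
Mole table: n_E = 1.95 − 1.95X; n_B = 2.29 − 1.95X; n_A = 1.95X; n_I = 1.78 (inert).
n_T = Σnᵢ = 6.02 − 1.95X.
y_i = n_i/n_T, p_i = y_i·P. K = p_A / (p_E p_B).
This yields a degree-2 equation in X; solving on (0,1), X = 0.559.

X = 0.559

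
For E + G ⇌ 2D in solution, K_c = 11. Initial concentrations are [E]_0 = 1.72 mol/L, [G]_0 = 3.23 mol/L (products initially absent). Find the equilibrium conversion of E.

X = 0.791

Let X = conversion of E; extent ξ = 1.72·X mol/L.
Concentrations: [E] = 1.72 − 1.72X; [G] = 3.23 − 1.72X; [D] = 3.44X.
K_c = [D]^2 / ([E] [G]).
Solving K_c = 11 for X ∈ (0,1): X = 0.791.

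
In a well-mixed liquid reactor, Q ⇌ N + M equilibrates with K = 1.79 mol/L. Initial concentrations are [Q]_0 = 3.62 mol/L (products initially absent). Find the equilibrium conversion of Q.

Let X = conversion of Q; extent ξ = 3.62·X mol/L.
Concentrations: [Q] = 3.62 − 3.62X; [N] = 3.62X; [M] = 3.62X.
K = [N] [M] / ([Q]).
This equals 1.79 at X = 0.498 (the root in 0 < X < 1).

X = 0.498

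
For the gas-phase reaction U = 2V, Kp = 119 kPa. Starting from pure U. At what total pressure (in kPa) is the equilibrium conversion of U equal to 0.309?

Basis: 1 mol U initially; let X = conversion of U. Extent ξ = X.
At extent ξ: n_U = 1 − X; n_V = 2X.
n_T = Σnᵢ = 1 + X.
Kp = p_V^2 / (p_U) with p_i = (n_i/n_T)·P.
At X = 0.309: the mole-fraction product g(X) = Π y_i^ν_i = 0.4222. Since Kp = g(X)·P^{1}, P = (Kp/g)^(1/1) = (119/0.4222)^(1/1) = 282 kPa.

P = 282 kPa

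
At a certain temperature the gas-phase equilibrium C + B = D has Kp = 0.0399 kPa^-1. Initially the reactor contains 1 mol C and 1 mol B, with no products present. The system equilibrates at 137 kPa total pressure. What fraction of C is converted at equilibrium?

X = 0.607

Take 1 mol C as basis and let X be its fractional conversion, so ξ = X.
At extent ξ: n_C = 1 − X; n_B = 1 − X; n_D = X.
Summing: n_T = 2 − X.
With p_i = (n_i/n_T)P, Kp = p_D / (p_C p_B).
Setting this equal to 0.0399 kPa^-1 and taking the physical root (0 < X < 1) gives X = 0.607.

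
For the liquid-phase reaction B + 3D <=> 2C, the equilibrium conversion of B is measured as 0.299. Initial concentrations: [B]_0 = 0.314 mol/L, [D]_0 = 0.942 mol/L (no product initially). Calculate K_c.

K_c = 0.556 (mol/L)^-2

Let X = conversion of B.
Concentrations: [B] = 0.314 − 0.314X; [D] = 0.942 − 0.942X; [C] = 0.628X.
At X = 0.299: [B] = 0.22, [D] = 0.66, [C] = 0.188.
K_c = [C]^2 / ([B] [D]^3) = 0.556 (mol/L)^-2.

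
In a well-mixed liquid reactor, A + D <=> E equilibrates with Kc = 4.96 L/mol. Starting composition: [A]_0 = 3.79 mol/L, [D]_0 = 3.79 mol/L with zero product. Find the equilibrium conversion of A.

Let X = conversion of A; extent ξ = 3.79·X mol/L.
Concentrations: [A] = 3.79 − 3.79X; [D] = 3.79 − 3.79X; [E] = 3.79X.
Kc = [E] / ([A] [D]).
Setting equal to 4.96 and solving for X on (0,1) gives X = 0.794.

X = 0.794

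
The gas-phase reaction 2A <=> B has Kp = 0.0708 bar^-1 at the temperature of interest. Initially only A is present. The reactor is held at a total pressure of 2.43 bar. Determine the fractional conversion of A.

Basis: 1 mol A initially; let X = conversion of A. Extent ξ = 0.5X.
At extent ξ: n_A = 1 − X; n_B = 0.5X.
Total moles n_T = 1 − 0.5X.
y_i = n_i/n_T, p_i = y_i·P. Kp = p_B / (p_A^2).
Equating to 0.0708 bar^-1 and solving on 0 < X < 1: X = 0.230.

X = 0.230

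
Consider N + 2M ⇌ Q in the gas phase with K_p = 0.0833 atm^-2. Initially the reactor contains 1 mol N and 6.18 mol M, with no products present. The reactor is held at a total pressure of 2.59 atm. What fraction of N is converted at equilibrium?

X = 0.287

Let X = conversion of N (basis 1 mol N); extent of reaction ξ = X.
Moles: n_N = 1 − X; n_M = 6.18 − 2X; n_Q = X.
n_T = Σnᵢ = 7.18 − 2X.
With p_i = (n_i/n_T)P, K_p = p_Q / (p_N p_M^2).
Setting this equal to 0.0833 atm^-2 and taking the physical root (0 < X < 1) gives X = 0.287.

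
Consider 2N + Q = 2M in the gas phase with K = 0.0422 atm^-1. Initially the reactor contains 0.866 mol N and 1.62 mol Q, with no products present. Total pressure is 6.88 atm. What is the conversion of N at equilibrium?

Let X = conversion of N (basis 0.866 mol N); extent of reaction ξ = 0.433X.
Mole table: n_N = 0.866 − 0.866X; n_Q = 1.62 − 0.433X; n_M = 0.866X.
Total moles n_T = 2.49 − 0.433X.
With p_i = (n_i/n_T)P, K = p_M^2 / (p_N^2 p_Q).
Equating to 0.0422 atm^-1 and solving on 0 < X < 1: X = 0.300.

X = 0.300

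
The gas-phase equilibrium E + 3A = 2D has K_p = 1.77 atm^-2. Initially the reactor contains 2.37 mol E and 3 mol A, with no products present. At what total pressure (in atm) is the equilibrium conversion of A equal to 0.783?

P = 6.77 atm

Let X = conversion of A (basis 3 mol A); extent of reaction ξ = X.
Moles: n_E = 2.37 − X; n_A = 3 − 3X; n_D = 2X.
n_T = Σnᵢ = 5.37 − 2X.
K_p = p_D^2 / (p_E p_A^3) with p_i = (n_i/n_T)·P.
At X = 0.783: the mole-fraction product g(X) = Π y_i^ν_i = 81.05. Since K_p = g(X)·P^{-2}, P = (g/K_p)^(1/2) = (81.05/1.77)^(1/2) = 6.77 atm.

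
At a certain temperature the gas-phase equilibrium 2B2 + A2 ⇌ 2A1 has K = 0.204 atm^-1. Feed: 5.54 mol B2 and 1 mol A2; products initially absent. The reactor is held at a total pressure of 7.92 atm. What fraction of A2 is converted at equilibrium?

X = 0.653

Basis: 1 mol A2 initially; let X = conversion of A2. Extent ξ = X.
Mole table: n_B2 = 5.54 − 2X; n_A2 = 1 − X; n_A1 = 2X.
Total moles n_T = 6.54 − X.
With p_i = (n_i/n_T)P, K = p_A1^2 / (p_B2^2 p_A2).
Setting this equal to 0.204 atm^-1 and taking the physical root (0 < X < 1) gives X = 0.653.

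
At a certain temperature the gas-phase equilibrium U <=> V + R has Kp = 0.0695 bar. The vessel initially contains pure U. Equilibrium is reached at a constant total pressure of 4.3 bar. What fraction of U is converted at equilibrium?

Basis: 1 mol U initially; let X = conversion of U. Extent ξ = X.
Mole table: n_U = 1 − X; n_V = X; n_R = X.
Summing: n_T = 1 + X.
y_i = n_i/n_T, p_i = y_i·P. Kp = p_V p_R / (p_U).
This yields a degree-2 equation in X; solving on (0,1), X = 0.126.

X = 0.126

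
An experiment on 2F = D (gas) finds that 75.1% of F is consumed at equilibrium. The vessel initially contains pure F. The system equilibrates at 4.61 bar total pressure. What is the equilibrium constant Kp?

Kp = 0.82 bar^-1

Basis: 1 mol F initially; let X = conversion of F. Extent ξ = 0.5X.
Moles: n_F = 1 − X; n_D = 0.5X.
Total moles n_T = 1 − 0.5X.
At X = 0.751: n_F = 0.249, n_D = 0.376, n_T = 0.625.
p_i = (n_i/n_T)·P. Kp = p_D / (p_F^2) = 0.82 bar^-1.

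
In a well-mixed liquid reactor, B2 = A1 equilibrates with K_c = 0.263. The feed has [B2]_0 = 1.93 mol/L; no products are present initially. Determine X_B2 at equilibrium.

X = 0.208

Let X = conversion of B2; extent ξ = 1.93·X mol/L.
Concentrations: [B2] = 1.93 − 1.93X; [A1] = 1.93X.
K_c = [A1] / ([B2]).
Solving K_c = 0.263 for X ∈ (0,1): X = 0.208.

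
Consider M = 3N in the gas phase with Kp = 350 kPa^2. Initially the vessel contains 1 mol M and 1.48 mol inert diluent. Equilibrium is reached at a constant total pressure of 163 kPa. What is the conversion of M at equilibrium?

Let X = conversion of M (basis 1 mol M); extent of reaction ξ = X.
Moles: n_M = 1 − X; n_N = 3X; n_I = 1.48 (inert).
n_T = Σnᵢ = 2.48 + 2X.
Mole fractions y_i = n_i/n_T; Kp = p_N^3 / (p_M) with p_i = y_i·P.
This yields a degree-3 equation in X; solving on (0,1), X = 0.147.

X = 0.147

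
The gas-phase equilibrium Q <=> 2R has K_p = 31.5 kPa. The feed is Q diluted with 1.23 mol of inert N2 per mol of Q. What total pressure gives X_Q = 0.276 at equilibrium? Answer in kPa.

Basis: 1 mol Q initially; let X = conversion of Q. Extent ξ = X.
At extent ξ: n_Q = 1 − X; n_R = 2X; n_I = 1.23 (inert).
n_T = Σnᵢ = 2.23 + X.
K_p = p_R^2 / (p_Q) with p_i = (n_i/n_T)·P.
At X = 0.276: the mole-fraction product g(X) = Π y_i^ν_i = 0.1679. Since K_p = g(X)·P^{1}, P = (K_p/g)^(1/1) = (31.5/0.1679)^(1/1) = 188 kPa.

P = 188 kPa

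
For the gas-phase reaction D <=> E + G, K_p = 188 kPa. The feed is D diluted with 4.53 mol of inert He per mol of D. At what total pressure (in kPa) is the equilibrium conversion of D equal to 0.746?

P = 539 kPa

Take 1 mol D as basis and let X be its fractional conversion, so ξ = X.
Moles: n_D = 1 − X; n_E = X; n_G = X; n_I = 4.53 (inert).
Summing: n_T = 5.53 + X.
K_p = p_E p_G / (p_D) with p_i = (n_i/n_T)·P.
At X = 0.746: the mole-fraction product g(X) = Π y_i^ν_i = 0.3491. Since K_p = g(X)·P^{1}, P = (K_p/g)^(1/1) = (188/0.3491)^(1/1) = 539 kPa.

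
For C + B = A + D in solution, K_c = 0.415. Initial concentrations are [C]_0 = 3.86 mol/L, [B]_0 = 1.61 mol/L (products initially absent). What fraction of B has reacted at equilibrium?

Let X = conversion of B; extent ξ = 1.61·X mol/L.
Concentrations: [C] = 3.86 − 1.61X; [B] = 1.61 − 1.61X; [A] = 1.61X; [D] = 1.61X.
K_c = [A] [D] / ([C] [B]).
Setting equal to 0.415 and solving for X on (0,1) gives X = 0.571.

X = 0.571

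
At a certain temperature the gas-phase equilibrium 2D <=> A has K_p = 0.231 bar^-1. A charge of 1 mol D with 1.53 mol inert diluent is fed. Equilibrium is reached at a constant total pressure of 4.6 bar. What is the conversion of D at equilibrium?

Take 1 mol D as basis and let X be its fractional conversion, so ξ = 0.5X.
Mole table: n_D = 1 − X; n_A = 0.5X; n_I = 1.53 (inert).
Summing: n_T = 2.53 − 0.5X.
Mole fractions y_i = n_i/n_T; K_p = p_A / (p_D^2) with p_i = y_i·P.
This yields a degree-2 equation in X; solving on (0,1), X = 0.365.

X = 0.365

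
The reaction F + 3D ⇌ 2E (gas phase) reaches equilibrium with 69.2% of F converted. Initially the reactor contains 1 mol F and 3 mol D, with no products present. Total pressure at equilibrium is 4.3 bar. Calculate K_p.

Take 1 mol F as basis and let X be its fractional conversion, so ξ = X.
Mole table: n_F = 1 − X; n_D = 3 − 3X; n_E = 2X.
Total moles n_T = 4 − 2X.
At X = 0.692: n_F = 0.308, n_D = 0.924, n_E = 1.38, n_T = 2.62.
p_i = (n_i/n_T)·P. K_p = p_E^2 / (p_F p_D^3) = 2.92 bar^-2.

K_p = 2.92 bar^-2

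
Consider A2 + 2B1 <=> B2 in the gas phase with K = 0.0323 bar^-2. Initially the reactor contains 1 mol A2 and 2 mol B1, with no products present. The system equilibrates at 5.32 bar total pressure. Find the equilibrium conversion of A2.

X = 0.248

Take 1 mol A2 as basis and let X be its fractional conversion, so ξ = X.
Species balance: n_A2 = 1 − X; n_B1 = 2 − 2X; n_B2 = X.
Total moles n_T = 3 − 2X.
With p_i = (n_i/n_T)P, K = p_B2 / (p_A2 p_B1^2).
This yields a degree-3 equation in X; solving on (0,1), X = 0.248.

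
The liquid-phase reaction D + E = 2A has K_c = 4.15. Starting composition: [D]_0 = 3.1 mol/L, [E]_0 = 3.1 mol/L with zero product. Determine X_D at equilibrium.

X = 0.505

Let X = conversion of D; extent ξ = 3.1·X mol/L.
Concentrations: [D] = 3.1 − 3.1X; [E] = 3.1 − 3.1X; [A] = 6.2X.
K_c = [A]^2 / ([D] [E]).
Solving K_c = 4.15 for X ∈ (0,1): X = 0.505.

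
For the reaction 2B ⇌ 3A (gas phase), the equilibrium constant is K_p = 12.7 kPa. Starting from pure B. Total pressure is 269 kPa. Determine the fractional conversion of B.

Let X = conversion of B (basis 1 mol B); extent of reaction ξ = 0.5X.
Species balance: n_B = 1 − X; n_A = 1.5X.
n_T = Σnᵢ = 1 + 0.5X.
Mole fractions y_i = n_i/n_T; K_p = p_A^3 / (p_B^2) with p_i = y_i·P.
This yields a degree-3 equation in X; solving on (0,1), X = 0.213.

X = 0.213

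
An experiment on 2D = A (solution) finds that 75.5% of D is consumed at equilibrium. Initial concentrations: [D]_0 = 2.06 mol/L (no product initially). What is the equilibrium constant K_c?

K_c = 3.05 L/mol

Let X = conversion of D.
Concentrations: [D] = 2.06 − 2.06X; [A] = 1.03X.
At X = 0.755: [D] = 0.505, [A] = 0.778.
K_c = [A] / ([D]^2) = 3.05 L/mol.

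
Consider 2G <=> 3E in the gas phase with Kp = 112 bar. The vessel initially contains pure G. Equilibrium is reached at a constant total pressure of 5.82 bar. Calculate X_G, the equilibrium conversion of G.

Take 1 mol G as basis and let X be its fractional conversion, so ξ = 0.5X.
At extent ξ: n_G = 1 − X; n_E = 1.5X.
Total moles n_T = 1 + 0.5X.
With p_i = (n_i/n_T)P, Kp = p_E^3 / (p_G^2).
Equating to 112 bar and solving on 0 < X < 1: X = 0.763.

X = 0.763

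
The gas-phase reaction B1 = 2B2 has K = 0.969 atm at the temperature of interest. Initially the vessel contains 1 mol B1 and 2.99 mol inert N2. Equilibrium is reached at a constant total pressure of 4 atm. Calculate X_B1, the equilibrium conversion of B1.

X = 0.400

Let X = conversion of B1 (basis 1 mol B1); extent of reaction ξ = X.
Moles: n_B1 = 1 − X; n_B2 = 2X; n_I = 2.99 (inert).
Total moles n_T = 3.99 + X.
y_i = n_i/n_T, p_i = y_i·P. K = p_B2^2 / (p_B1).
Setting this equal to 0.969 atm and taking the physical root (0 < X < 1) gives X = 0.400.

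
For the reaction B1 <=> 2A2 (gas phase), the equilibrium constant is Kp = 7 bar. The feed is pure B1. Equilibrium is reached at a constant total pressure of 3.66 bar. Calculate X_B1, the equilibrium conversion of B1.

Let X = conversion of B1 (basis 1 mol B1); extent of reaction ξ = X.
Species balance: n_B1 = 1 − X; n_A2 = 2X.
Summing: n_T = 1 + X.
With p_i = (n_i/n_T)P, Kp = p_A2^2 / (p_B1).
Equating to 7 bar and solving on 0 < X < 1: X = 0.569.

X = 0.569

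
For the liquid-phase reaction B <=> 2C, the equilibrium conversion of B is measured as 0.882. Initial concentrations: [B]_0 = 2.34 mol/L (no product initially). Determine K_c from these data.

Let X = conversion of B.
Concentrations: [B] = 2.34 − 2.34X; [C] = 4.68X.
At X = 0.882: [B] = 0.276, [C] = 4.13.
K_c = [C]^2 / ([B]) = 61.7 mol/L.

K_c = 61.7 mol/L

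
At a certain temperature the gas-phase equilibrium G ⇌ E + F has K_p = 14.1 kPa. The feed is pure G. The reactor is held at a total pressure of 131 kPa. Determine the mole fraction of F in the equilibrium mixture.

y_F = 0.238

Basis: 1 mol G initially; let X = conversion of G. Extent ξ = X.
At extent ξ: n_G = 1 − X; n_E = X; n_F = X.
Total moles n_T = 1 + X.
With p_i = (n_i/n_T)P, K_p = p_E p_F / (p_G).
Substituting and setting equal to 14.1 kPa gives a polynomial in X; the root in (0,1) is X = 0.312.
Then n_F = 0.312, n_T = 1.31, so y_F = 0.238.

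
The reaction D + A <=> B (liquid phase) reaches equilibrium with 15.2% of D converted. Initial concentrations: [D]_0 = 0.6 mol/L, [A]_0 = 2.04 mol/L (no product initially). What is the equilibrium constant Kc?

Kc = 0.092 L/mol

Let X = conversion of D.
Concentrations: [D] = 0.6 − 0.6X; [A] = 2.04 − 0.6X; [B] = 0.6X.
At X = 0.152: [D] = 0.509, [A] = 1.95, [B] = 0.0912.
Kc = [B] / ([D] [A]) = 0.092 L/mol.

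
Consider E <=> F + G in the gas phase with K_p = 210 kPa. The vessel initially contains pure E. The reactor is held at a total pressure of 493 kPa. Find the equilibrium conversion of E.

X = 0.547

Let X = conversion of E (basis 1 mol E); extent of reaction ξ = X.
At extent ξ: n_E = 1 − X; n_F = X; n_G = X.
Summing: n_T = 1 + X.
With p_i = (n_i/n_T)P, K_p = p_F p_G / (p_E).
This yields a degree-2 equation in X; solving on (0,1), X = 0.547.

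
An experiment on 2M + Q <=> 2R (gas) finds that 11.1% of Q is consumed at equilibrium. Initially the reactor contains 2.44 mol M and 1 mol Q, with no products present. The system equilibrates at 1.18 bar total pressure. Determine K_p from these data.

Let X = conversion of Q (basis 1 mol Q); extent of reaction ξ = X.
At extent ξ: n_M = 2.44 − 2X; n_Q = 1 − X; n_R = 2X.
n_T = Σnᵢ = 3.44 − X.
At X = 0.111: n_M = 2.22, n_Q = 0.889, n_R = 0.222, n_T = 3.33.
p_i = (n_i/n_T)·P. K_p = p_R^2 / (p_M^2 p_Q) = 0.0318 bar^-1.

K_p = 0.0318 bar^-1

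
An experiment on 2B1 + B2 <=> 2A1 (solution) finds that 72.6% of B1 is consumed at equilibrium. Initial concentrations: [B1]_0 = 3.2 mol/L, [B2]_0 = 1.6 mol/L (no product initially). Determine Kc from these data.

Kc = 16 L/mol

Let X = conversion of B1.
Concentrations: [B1] = 3.2 − 3.2X; [B2] = 1.6 − 1.6X; [A1] = 3.2X.
At X = 0.726: [B1] = 0.877, [B2] = 0.438, [A1] = 2.32.
Kc = [A1]^2 / ([B1]^2 [B2]) = 16 L/mol.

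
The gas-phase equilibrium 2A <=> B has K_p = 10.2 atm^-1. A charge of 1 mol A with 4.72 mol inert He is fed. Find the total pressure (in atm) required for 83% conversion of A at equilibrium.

P = 7.47 atm

Basis: 1 mol A initially; let X = conversion of A. Extent ξ = 0.5X.
Moles: n_A = 1 − X; n_B = 0.5X; n_I = 4.72 (inert).
n_T = Σnᵢ = 5.72 − 0.5X.
K_p = p_B / (p_A^2) with p_i = (n_i/n_T)·P.
At X = 0.83: the mole-fraction product g(X) = Π y_i^ν_i = 76.18. Since K_p = g(X)·P^{-1}, P = (g/K_p)^(1/1) = (76.18/10.2)^(1/1) = 7.47 atm.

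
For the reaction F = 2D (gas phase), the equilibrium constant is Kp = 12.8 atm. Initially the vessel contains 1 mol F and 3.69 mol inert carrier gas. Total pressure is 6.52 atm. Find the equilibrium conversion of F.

Basis: 1 mol F initially; let X = conversion of F. Extent ξ = X.
At extent ξ: n_F = 1 − X; n_D = 2X; n_I = 3.69 (inert).
n_T = Σnᵢ = 4.69 + X.
With p_i = (n_i/n_T)P, Kp = p_D^2 / (p_F).
Setting this equal to 12.8 atm and taking the physical root (0 < X < 1) gives X = 0.776.

X = 0.776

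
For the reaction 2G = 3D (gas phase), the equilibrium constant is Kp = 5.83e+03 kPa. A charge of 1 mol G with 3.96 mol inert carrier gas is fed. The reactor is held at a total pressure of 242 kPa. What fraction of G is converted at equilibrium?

X = 0.869

Basis: 1 mol G initially; let X = conversion of G. Extent ξ = 0.5X.
At extent ξ: n_G = 1 − X; n_D = 1.5X; n_I = 3.96 (inert).
n_T = Σnᵢ = 4.96 + 0.5X.
With p_i = (n_i/n_T)P, Kp = p_D^3 / (p_G^2).
Substituting and setting equal to 5.83e+03 kPa gives a polynomial in X; the root in (0,1) is X = 0.869.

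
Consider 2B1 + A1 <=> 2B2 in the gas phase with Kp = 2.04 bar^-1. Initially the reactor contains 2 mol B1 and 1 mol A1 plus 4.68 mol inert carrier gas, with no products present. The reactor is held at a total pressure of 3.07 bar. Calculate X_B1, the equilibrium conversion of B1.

X = 0.415

Basis: 2 mol B1 initially; let X = conversion of B1. Extent ξ = X.
Moles: n_B1 = 2 − 2X; n_A1 = 1 − X; n_B2 = 2X; n_I = 4.68 (inert).
Summing: n_T = 7.68 − X.
Mole fractions y_i = n_i/n_T; Kp = p_B2^2 / (p_B1^2 p_A1) with p_i = y_i·P.
Equating to 2.04 bar^-1 and solving on 0 < X < 1: X = 0.415.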